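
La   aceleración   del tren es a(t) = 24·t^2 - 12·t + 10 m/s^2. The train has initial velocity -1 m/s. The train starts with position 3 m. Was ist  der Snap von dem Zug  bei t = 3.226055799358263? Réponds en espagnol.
Partiendo de la aceleración a(t) = 24·t^2 - 12·t + 10, tomamos 2 derivadas. La derivada de la aceleración da la sacudida: j(t) = 48·t - 12. Tomando d/dt de j(t), encontramos s(t) = 48. Usando s(t) = 48 y sustituyendo t = 3.226055799358263, encontramos s = 48.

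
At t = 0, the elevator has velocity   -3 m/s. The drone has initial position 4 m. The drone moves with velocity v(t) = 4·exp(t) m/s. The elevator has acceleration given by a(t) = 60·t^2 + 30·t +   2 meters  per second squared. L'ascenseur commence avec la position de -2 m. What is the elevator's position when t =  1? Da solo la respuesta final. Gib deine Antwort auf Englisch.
The answer is 6.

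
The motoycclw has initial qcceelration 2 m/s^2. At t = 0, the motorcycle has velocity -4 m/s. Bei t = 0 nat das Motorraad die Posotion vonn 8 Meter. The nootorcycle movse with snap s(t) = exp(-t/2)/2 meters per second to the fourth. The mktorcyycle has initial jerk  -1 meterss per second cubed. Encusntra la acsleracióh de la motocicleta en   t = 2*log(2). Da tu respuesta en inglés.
To find the answer, we compute 2 integrals of s(t) = exp(-t/2)/2. The integral of snap is jerk. Using j(0) = -1, we get j(t) = -exp(-t/2). The integral of jerk is acceleration. Using a(0) = 2, we get a(t) = 2·exp(-t/2). From the given acceleration equation a(t) = 2·exp(-t/2), we substitute t = 2*log(2) to get a = 1.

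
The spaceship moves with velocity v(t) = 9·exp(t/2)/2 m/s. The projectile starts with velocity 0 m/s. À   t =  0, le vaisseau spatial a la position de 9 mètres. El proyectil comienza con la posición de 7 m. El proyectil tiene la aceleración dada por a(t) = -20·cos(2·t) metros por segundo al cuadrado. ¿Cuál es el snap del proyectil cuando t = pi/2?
Para resolver esto, necesitamos tomar 2 derivadas de nuestra ecuación de la aceleración a(t) = -20·cos(2·t). La derivada de la aceleración da la sacudida: j(t) = 40·sin(2·t). Derivando la sacudida, obtenemos el snap: s(t) = 80·cos(2·t). Usando s(t) = 80·cos(2·t) y sustituyendo t = pi/2, encontramos s = -80.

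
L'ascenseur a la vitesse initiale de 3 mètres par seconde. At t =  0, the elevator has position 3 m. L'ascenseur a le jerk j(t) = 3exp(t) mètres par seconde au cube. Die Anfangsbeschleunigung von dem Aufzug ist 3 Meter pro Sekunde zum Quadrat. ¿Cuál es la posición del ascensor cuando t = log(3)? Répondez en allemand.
Ausgehend von dem Ruck j(t) = 3·exp(t), nehmen wir 3 Stammfunktionen. Das Integral von dem Ruck, mit a(0) = 3, ergibt die Beschleunigung: a(t) = 3·exp(t). Das Integral von der Beschleunigung ist die Geschwindigkeit. Mit v(0) = 3 erhalten wir v(t) = 3·exp(t). Das Integral von der Geschwindigkeit ist die Position. Mit x(0) = 3 erhalten wir x(t) = 3·exp(t). Wir haben die Position x(t) = 3·exp(t). Durch Einsetzen von t = log(3): x(log(3)) = 9.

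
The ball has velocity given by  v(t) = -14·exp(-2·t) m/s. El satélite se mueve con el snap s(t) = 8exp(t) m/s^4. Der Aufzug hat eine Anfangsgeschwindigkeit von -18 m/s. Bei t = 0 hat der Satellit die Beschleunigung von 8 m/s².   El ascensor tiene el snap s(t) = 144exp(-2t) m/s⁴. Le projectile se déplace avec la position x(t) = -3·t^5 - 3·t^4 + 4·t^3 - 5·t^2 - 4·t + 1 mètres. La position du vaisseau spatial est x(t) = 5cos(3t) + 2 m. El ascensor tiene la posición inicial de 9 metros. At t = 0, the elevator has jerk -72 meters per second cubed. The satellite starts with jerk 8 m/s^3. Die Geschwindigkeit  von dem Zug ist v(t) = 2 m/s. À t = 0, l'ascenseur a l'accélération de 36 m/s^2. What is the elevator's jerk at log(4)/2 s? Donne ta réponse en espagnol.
Debemos encontrar la antiderivada de nuestra ecuación del snap s(t) = 144·exp(-2·t) 1 vez. La integral del snap es la sacudida. Usando j(0) = -72, obtenemos j(t) = -72·exp(-2·t). Usando j(t) = -72·exp(-2·t) y sustituyendo t = log(4)/2, encontramos j = -18.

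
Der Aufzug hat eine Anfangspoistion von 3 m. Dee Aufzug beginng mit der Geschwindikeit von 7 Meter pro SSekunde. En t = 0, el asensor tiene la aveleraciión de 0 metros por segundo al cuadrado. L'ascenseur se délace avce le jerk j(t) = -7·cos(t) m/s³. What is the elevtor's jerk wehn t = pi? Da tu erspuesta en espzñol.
Tenemos la sacudida j(t) = -7·cos(t). Sustituyendo t = pi: j(pi) = 7.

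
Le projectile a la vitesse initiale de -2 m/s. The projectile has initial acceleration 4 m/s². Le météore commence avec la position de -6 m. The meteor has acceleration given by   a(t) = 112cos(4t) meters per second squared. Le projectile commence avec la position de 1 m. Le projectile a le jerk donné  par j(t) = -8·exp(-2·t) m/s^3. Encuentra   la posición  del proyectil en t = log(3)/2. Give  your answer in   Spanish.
Debemos encontrar la integral de nuestra ecuación de la sacudida j(t) = -8·exp(-2·t) 3 veces. La integral de la sacudida, con a(0) = 4, da la aceleración: a(t) = 4·exp(-2·t). La integral de la aceleración es la velocidad. Usando v(0) = -2, obtenemos v(t) = -2·exp(-2·t). Integrando la velocidad y usando la condición inicial x(0) = 1, obtenemos x(t) = exp(-2·t). De la ecuación de la posición x(t) = exp(-2·t), sustituimos t = log(3)/2 para obtener x = 1/3.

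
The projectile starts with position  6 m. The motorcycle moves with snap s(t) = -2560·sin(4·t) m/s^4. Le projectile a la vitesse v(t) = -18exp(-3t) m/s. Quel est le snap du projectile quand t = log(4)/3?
Nous devons dériver notre équation de la vitesse v(t) = -18·exp(-3·t) 3 fois. La dérivée de la vitesse donne l'accélération: a(t) = 54·exp(-3·t). En dérivant l'accélération, nous obtenons le jerk: j(t) = -162·exp(-3·t). En dérivant le jerk, nous obtenons le snap: s(t) = 486·exp(-3·t). En utilisant s(t) = 486·exp(-3·t) et en substituant t = log(4)/3, nous trouvons s = 243/2.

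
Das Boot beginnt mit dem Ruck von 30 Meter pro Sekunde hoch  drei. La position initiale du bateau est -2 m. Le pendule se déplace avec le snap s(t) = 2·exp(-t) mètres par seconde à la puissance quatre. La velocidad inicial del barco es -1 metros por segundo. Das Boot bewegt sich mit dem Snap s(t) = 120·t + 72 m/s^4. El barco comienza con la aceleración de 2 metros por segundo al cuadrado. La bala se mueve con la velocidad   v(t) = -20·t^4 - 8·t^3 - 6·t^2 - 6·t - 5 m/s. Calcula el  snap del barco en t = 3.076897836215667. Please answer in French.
En utilisant s(t) = 120·t + 72 et en substituant t = 3.076897836215667, nous trouvons s = 441.227740345880.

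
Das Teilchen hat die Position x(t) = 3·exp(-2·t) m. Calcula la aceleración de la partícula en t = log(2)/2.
Partiendo de la posición x(t) = 3·exp(-2·t), tomamos 2 derivadas. La derivada de la posición da la velocidad: v(t) = -6·exp(-2·t). La derivada de la velocidad da la aceleración: a(t) = 12·exp(-2·t). De la ecuación de la aceleración a(t) = 12·exp(-2·t), sustituimos t = log(2)/2 para obtener a = 6.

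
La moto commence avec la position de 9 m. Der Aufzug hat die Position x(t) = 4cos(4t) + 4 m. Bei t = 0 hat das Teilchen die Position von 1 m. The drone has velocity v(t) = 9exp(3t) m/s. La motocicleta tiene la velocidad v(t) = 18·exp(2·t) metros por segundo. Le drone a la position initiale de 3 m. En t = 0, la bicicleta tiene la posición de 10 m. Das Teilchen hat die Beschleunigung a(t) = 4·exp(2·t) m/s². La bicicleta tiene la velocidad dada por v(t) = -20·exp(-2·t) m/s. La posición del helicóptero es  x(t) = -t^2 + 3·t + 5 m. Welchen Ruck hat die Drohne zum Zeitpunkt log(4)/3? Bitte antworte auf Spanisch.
Debemos derivar nuestra ecuación de la velocidad v(t) = 9·exp(3·t) 2 veces. La derivada de la velocidad da la aceleración: a(t) = 27·exp(3·t). Derivando la aceleración, obtenemos la sacudida: j(t) = 81·exp(3·t). De la ecuación de la sacudida j(t) = 81·exp(3·t), sustituimos t = log(4)/3 para obtener j = 324.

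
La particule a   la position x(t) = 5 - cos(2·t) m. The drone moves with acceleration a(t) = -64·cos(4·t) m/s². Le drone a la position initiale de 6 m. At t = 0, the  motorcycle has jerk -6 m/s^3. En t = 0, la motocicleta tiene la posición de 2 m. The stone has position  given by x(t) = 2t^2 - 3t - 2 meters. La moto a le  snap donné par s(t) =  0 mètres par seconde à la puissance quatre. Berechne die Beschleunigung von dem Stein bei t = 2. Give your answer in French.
Pour résoudre ceci, nous devons prendre 2 dérivées de notre équation de la position x(t) = 2·t^2 - 3·t - 2. La dérivée de la position donne la vitesse: v(t) = 4·t - 3. En dérivant la vitesse, nous obtenons l'accélération: a(t) = 4. Nous avons l'accélération a(t) = 4. En substituant t = 2: a(2) = 4.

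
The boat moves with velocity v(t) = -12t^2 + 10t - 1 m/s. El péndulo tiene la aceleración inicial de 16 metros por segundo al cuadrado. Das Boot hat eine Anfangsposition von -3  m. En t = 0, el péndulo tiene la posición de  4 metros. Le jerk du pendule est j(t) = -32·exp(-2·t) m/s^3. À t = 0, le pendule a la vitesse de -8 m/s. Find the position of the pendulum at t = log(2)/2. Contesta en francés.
Nous devons trouver l'intégrale de notre équation du jerk j(t) = -32·exp(-2·t) 3 fois. En intégrant le jerk et en utilisant la condition initiale a(0) = 16, nous obtenons a(t) = 16·exp(-2·t). La primitive de l'accélération est la vitesse. En utilisant v(0) = -8, nous obtenons v(t) = -8·exp(-2·t). L'intégrale de la vitesse est la position. En utilisant x(0) = 4, nous obtenons x(t) = 4·exp(-2·t). Nous avons la position x(t) = 4·exp(-2·t). En substituant t = log(2)/2: x(log(2)/2) = 2.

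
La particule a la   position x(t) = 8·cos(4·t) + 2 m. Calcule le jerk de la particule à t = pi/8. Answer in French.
En partant de la position x(t) = 8·cos(4·t) + 2, nous prenons 3 dérivées. La dérivée de la position donne la vitesse: v(t) = -32·sin(4·t). En dérivant la vitesse, nous obtenons l'accélération: a(t) = -128·cos(4·t). En dérivant l'accélération, nous obtenons le jerk: j(t) = 512·sin(4·t). Nous avons le jerk j(t) = 512·sin(4·t). En substituant t = pi/8: j(pi/8) = 512.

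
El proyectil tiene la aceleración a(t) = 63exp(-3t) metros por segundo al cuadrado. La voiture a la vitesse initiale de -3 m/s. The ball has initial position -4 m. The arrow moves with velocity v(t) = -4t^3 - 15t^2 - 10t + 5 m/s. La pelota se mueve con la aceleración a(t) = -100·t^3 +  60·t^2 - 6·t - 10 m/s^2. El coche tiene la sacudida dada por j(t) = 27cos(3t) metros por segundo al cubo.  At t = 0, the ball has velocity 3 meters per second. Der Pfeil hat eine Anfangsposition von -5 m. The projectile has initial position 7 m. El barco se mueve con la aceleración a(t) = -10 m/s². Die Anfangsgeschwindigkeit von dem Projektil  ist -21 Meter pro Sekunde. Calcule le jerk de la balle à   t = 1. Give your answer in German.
Ausgehend von der Beschleunigung a(t) = -100·t^3 + 60·t^2 - 6·t - 10, nehmen wir 1 Ableitung. Mit d/dt von a(t) finden wir j(t) = -300·t^2 + 120·t - 6. Mit j(t) = -300·t^2 + 120·t - 6 und Einsetzen von t = 1, finden wir j = -186.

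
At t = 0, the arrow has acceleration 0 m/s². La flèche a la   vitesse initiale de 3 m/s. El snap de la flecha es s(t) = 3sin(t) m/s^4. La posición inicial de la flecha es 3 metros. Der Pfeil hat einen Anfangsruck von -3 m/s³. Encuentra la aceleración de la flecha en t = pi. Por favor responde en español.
Necesitamos integrar nuestra ecuación del snap s(t) = 3·sin(t) 2 veces. La antiderivada del snap, con j(0) = -3, da la sacudida: j(t) = -3·cos(t). La integral de la sacudida es la aceleración. Usando a(0) = 0, obtenemos a(t) = -3·sin(t). De la ecuación de la aceleración a(t) = -3·sin(t), sustituimos t = pi para obtener a = 0.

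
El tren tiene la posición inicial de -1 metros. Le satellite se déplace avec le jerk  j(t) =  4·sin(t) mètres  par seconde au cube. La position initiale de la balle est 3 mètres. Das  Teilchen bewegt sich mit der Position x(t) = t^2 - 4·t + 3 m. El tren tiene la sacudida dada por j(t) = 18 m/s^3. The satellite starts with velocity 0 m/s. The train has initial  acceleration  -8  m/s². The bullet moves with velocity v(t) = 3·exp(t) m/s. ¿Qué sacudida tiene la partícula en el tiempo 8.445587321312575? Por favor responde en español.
Debemos derivar nuestra ecuación de la posición x(t) = t^2 - 4·t + 3 3 veces. Derivando la posición, obtenemos la velocidad: v(t) = 2·t - 4. La derivada de la velocidad da la aceleración: a(t) = 2. Derivando la aceleración, obtenemos la sacudida: j(t) = 0. Tenemos la sacudida j(t) = 0. Sustituyendo t = 8.445587321312575: j(8.445587321312575) = 0.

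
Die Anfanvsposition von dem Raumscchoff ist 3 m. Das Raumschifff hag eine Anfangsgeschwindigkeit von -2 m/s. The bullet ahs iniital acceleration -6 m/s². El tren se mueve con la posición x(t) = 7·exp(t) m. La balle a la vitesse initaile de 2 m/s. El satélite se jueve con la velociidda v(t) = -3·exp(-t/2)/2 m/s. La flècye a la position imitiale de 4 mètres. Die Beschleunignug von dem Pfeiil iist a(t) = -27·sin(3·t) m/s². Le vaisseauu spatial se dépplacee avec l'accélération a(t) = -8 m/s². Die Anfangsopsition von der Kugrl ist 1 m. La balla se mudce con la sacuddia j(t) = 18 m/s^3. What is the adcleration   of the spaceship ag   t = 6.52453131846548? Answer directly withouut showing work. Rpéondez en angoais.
a(6.52453131846548) = -8.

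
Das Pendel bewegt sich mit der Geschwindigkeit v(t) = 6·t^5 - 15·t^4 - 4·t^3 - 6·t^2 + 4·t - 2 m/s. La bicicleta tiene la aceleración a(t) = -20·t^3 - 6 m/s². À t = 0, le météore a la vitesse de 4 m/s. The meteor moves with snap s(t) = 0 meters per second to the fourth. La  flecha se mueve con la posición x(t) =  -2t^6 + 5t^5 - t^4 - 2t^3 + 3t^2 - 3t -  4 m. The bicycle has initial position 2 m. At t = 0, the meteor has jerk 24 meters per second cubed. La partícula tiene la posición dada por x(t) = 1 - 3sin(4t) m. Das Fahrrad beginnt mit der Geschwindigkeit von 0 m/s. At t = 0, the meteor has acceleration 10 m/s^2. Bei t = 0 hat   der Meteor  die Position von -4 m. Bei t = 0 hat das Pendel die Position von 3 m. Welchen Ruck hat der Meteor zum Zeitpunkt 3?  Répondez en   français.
Nous devons intégrer notre équation du snap s(t) = 0 1 fois. En intégrant le snap et en utilisant la condition initiale j(0) = 24, nous obtenons j(t) = 24. En utilisant j(t) = 24 et en substituant t = 3, nous trouvons j = 24.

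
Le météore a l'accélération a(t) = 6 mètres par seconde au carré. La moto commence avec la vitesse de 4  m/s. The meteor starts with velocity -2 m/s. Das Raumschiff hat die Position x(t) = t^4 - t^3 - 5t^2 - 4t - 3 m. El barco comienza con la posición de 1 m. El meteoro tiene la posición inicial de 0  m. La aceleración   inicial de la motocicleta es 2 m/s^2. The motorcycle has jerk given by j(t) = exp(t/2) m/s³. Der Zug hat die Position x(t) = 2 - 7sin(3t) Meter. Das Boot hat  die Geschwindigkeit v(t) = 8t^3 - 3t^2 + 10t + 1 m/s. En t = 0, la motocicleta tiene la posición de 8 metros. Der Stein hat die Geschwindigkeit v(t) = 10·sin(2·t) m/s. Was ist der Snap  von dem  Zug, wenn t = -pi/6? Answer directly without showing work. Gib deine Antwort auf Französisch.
À t = -pi/6, s = 567.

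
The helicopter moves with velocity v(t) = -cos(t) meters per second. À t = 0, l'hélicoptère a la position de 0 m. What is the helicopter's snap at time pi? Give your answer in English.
Starting from velocity v(t) = -cos(t), we take 3 derivatives. Differentiating velocity, we get acceleration: a(t) = sin(t). The derivative of acceleration gives jerk: j(t) = cos(t). Differentiating jerk, we get snap: s(t) = -sin(t). From the given snap equation s(t) = -sin(t), we substitute t = pi to get s = 0.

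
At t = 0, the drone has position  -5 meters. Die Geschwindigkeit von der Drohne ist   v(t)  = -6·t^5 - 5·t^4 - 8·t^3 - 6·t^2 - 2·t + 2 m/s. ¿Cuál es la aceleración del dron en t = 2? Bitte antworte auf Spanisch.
Para resolver esto, necesitamos tomar 1 derivada de nuestra ecuación de la velocidad v(t) = -6·t^5 - 5·t^4 - 8·t^3 - 6·t^2 - 2·t + 2. La derivada de la velocidad da la aceleración: a(t) = -30·t^4 - 20·t^3 - 24·t^2 - 12·t - 2. De la ecuación de la aceleración a(t) = -30·t^4 - 20·t^3 - 24·t^2 - 12·t - 2, sustituimos t = 2 para obtener a = -762.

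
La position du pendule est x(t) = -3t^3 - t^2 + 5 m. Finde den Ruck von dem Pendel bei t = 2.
Wir müssen unsere Gleichung für die Position x(t) = -3·t^3 - t^2 + 5 3-mal ableiten. Mit d/dt von x(t) finden wir v(t) = -9·t^2 - 2·t. Durch Ableiten von der Geschwindigkeit erhalten wir die Beschleunigung: a(t) = -18·t - 2. Mit d/dt von a(t) finden wir j(t) = -18. Aus der Gleichung für den Ruck j(t) = -18, setzen wir t = 2 ein und erhalten j = -18.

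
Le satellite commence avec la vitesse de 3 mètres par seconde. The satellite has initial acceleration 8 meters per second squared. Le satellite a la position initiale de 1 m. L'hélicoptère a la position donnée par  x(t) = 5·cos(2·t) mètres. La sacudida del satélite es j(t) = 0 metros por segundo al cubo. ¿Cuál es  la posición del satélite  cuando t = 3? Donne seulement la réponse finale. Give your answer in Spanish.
La respuesta es 46.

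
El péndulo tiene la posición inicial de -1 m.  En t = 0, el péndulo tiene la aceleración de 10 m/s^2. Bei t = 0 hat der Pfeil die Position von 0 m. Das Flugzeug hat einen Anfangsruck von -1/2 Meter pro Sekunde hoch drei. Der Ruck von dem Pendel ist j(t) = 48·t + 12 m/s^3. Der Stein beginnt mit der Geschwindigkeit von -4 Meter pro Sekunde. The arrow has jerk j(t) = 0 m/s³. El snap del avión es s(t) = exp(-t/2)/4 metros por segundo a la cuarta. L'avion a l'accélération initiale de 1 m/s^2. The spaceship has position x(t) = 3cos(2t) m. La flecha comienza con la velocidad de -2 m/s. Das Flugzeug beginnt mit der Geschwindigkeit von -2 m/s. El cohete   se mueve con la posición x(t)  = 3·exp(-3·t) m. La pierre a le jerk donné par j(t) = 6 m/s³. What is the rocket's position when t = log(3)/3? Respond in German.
Aus der Gleichung für die Position x(t) = 3·exp(-3·t), setzen wir t = log(3)/3 ein und erhalten x = 1.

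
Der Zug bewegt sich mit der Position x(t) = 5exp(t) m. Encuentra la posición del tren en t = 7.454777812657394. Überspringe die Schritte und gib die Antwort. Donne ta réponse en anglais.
At t = 7.454777812657394, x = 8640.49995331925.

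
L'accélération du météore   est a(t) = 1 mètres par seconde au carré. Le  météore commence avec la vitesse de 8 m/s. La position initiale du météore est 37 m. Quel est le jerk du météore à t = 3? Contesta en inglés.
We must differentiate our acceleration equation a(t) = 1 1 time. Differentiating acceleration, we get jerk: j(t) = 0. Using j(t) = 0 and substituting t = 3, we find j = 0.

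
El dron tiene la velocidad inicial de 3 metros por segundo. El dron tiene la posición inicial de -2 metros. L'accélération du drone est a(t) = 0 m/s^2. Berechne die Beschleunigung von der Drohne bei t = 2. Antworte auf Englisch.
We have acceleration a(t) = 0. Substituting t = 2: a(2) = 0.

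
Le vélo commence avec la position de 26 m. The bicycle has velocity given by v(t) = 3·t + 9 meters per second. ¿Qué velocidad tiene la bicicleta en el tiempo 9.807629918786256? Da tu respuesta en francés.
Nous avons la vitesse v(t) = 3·t + 9. En substituant t = 9.807629918786256: v(9.807629918786256) = 38.4228897563588.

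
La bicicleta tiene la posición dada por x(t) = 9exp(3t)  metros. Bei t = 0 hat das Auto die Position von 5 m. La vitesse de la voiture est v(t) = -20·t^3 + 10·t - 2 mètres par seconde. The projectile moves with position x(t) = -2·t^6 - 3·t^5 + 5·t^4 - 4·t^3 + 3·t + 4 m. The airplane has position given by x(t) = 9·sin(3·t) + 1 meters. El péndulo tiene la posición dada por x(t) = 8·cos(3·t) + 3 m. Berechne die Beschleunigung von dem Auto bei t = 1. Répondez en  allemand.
Wir müssen unsere Gleichung für die Geschwindigkeit v(t) = -20·t^3 + 10·t - 2 1-mal ableiten. Mit d/dt von v(t) finden wir a(t) = 10 - 60·t^2. Aus der Gleichung für die Beschleunigung a(t) = 10 - 60·t^2, setzen wir t = 1 ein und erhalten a = -50.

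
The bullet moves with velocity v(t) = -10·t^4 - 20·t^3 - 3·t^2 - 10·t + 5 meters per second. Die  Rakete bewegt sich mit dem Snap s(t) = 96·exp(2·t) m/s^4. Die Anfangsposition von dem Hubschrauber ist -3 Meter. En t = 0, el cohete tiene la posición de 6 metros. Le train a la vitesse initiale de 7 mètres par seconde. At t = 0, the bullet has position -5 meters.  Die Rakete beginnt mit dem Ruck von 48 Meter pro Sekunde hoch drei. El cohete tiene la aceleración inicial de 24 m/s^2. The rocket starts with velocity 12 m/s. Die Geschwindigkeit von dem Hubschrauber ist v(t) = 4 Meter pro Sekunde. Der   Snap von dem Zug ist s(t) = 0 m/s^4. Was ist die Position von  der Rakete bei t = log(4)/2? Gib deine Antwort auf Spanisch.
Para resolver esto, necesitamos tomar 4 antiderivadas de nuestra ecuación del snap s(t) = 96·exp(2·t). Tomando ∫s(t)dt y aplicando j(0) = 48, encontramos j(t) = 48·exp(2·t). Tomando ∫j(t)dt y aplicando a(0) = 24, encontramos a(t) = 24·exp(2·t). Integrando la aceleración y usando la condición inicial v(0) = 12, obtenemos v(t) = 12·exp(2·t). Tomando ∫v(t)dt y aplicando x(0) = 6, encontramos x(t) = 6·exp(2·t). De la ecuación de la posición x(t) = 6·exp(2·t), sustituimos t = log(4)/2 para obtener x = 24.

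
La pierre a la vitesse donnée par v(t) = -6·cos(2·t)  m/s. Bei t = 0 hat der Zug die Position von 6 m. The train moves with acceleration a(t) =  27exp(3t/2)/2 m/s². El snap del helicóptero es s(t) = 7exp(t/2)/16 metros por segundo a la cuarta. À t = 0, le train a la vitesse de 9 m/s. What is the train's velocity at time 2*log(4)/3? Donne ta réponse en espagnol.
Debemos encontrar la antiderivada de nuestra ecuación de la aceleración a(t) = 27·exp(3·t/2)/2 1 vez. La integral de la aceleración es la velocidad. Usando v(0) = 9, obtenemos v(t) = 9·exp(3·t/2). Usando v(t) = 9·exp(3·t/2) y sustituyendo t = 2*log(4)/3, encontramos v = 36.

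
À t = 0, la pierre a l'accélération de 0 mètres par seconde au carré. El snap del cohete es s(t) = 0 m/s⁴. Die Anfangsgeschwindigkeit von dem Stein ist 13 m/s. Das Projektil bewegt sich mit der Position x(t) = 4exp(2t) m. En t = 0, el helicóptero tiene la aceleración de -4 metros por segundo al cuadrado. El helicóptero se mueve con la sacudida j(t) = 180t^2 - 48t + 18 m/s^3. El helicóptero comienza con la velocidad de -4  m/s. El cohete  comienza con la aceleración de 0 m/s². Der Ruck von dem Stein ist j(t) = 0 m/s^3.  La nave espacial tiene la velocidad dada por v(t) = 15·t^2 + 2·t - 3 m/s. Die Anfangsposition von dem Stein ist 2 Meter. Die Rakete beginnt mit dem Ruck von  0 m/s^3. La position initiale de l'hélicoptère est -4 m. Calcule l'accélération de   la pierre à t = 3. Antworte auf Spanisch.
Necesitamos integrar nuestra ecuación de la sacudida j(t) = 0 1 vez. Tomando ∫j(t)dt y aplicando a(0) = 0, encontramos a(t) = 0. Tenemos la aceleración a(t) = 0. Sustituyendo t = 3: a(3) = 0.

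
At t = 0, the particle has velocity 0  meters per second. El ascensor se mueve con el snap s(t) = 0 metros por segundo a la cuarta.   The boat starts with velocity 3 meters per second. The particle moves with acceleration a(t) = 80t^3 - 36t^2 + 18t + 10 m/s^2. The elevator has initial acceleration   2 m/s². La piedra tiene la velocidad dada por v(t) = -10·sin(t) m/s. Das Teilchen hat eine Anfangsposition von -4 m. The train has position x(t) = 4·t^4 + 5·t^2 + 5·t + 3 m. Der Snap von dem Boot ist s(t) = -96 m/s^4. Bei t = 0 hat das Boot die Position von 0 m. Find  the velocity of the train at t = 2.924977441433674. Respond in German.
Wir müssen unsere Gleichung für die Position x(t) = 4·t^4 + 5·t^2 + 5·t + 3 1-mal ableiten. Durch Ableiten von der Position erhalten wir die Geschwindigkeit: v(t) = 16·t^3 + 10·t + 5. Aus der Gleichung für die Geschwindigkeit v(t) = 16·t^3 + 10·t + 5, setzen wir t = 2.924977441433674 ein und erhalten v = 434.643760359352.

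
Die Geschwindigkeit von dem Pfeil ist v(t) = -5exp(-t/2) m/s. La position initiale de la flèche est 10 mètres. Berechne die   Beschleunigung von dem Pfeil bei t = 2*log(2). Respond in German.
Wir müssen unsere Gleichung für die Geschwindigkeit v(t) = -5·exp(-t/2) 1-mal ableiten. Mit d/dt von v(t) finden wir a(t) = 5·exp(-t/2)/2. Aus der Gleichung für die Beschleunigung a(t) = 5·exp(-t/2)/2, setzen wir t = 2*log(2) ein und erhalten a = 5/4.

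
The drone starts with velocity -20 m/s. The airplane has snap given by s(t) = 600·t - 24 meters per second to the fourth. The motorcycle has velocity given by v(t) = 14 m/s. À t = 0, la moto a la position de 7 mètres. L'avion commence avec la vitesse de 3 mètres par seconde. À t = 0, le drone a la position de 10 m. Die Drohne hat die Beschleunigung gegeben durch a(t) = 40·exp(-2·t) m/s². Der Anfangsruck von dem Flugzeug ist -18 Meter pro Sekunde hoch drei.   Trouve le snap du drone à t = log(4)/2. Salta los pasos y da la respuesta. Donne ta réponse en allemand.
Die Antwort ist 40.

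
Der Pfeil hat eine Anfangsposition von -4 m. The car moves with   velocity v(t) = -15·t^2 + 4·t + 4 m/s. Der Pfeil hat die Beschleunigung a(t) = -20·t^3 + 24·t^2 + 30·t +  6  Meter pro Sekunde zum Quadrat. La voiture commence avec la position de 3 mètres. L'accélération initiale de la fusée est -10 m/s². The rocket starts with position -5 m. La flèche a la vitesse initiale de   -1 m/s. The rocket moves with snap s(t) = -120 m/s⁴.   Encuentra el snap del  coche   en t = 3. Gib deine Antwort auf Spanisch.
Para resolver esto, necesitamos tomar 3 derivadas de nuestra ecuación de la velocidad v(t) = -15·t^2 + 4·t + 4. Derivando la velocidad, obtenemos la aceleración: a(t) = 4 - 30·t. Tomando d/dt de a(t), encontramos j(t) = -30. La derivada de la sacudida da el snap: s(t) = 0. Tenemos el snap s(t) = 0. Sustituyendo t = 3: s(3) = 0.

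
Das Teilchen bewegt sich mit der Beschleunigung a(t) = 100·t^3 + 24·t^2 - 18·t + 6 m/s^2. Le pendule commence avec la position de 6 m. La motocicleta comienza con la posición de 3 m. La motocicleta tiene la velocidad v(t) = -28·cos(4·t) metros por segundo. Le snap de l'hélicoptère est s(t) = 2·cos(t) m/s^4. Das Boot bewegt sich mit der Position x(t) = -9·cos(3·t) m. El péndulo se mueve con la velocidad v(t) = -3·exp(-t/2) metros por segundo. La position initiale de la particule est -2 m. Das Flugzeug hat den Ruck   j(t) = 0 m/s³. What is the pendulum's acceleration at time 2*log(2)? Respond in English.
Starting from velocity v(t) = -3·exp(-t/2), we take 1 derivative. Taking d/dt of v(t), we find a(t) = 3·exp(-t/2)/2. Using a(t) = 3·exp(-t/2)/2 and substituting t = 2*log(2), we find a = 3/4.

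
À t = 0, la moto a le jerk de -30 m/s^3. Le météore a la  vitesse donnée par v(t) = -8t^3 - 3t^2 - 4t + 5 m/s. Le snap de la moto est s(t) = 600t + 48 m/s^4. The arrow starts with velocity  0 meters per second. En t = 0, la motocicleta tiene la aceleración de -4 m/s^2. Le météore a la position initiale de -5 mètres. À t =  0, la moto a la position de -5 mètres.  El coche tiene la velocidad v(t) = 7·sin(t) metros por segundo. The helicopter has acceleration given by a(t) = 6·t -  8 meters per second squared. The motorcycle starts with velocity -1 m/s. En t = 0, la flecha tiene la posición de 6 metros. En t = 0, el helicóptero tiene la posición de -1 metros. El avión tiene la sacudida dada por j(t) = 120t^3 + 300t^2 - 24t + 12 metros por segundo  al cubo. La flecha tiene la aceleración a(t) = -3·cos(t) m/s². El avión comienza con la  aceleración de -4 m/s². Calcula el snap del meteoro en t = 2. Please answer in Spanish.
Para resolver esto, necesitamos tomar 3 derivadas de nuestra ecuación de la velocidad v(t) = -8·t^3 - 3·t^2 - 4·t + 5. La derivada de la velocidad da la aceleración: a(t) = -24·t^2 - 6·t - 4. Tomando d/dt de a(t), encontramos j(t) = -48·t - 6. La derivada de la sacudida da el snap: s(t) = -48. Tenemos el snap s(t) = -48. Sustituyendo t = 2: s(2) = -48.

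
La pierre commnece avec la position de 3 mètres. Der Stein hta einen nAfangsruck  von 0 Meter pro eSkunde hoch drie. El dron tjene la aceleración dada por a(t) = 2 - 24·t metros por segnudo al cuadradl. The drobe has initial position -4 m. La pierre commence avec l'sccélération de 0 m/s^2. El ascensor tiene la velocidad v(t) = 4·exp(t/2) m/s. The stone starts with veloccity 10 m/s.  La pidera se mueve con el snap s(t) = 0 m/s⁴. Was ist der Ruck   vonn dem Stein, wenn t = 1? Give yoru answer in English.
We must find the integral of our snap equation s(t) = 0 1 time. Integrating snap and using the initial condition j(0) = 0, we get j(t) = 0. We have jerk j(t) = 0. Substituting t = 1: j(1) = 0.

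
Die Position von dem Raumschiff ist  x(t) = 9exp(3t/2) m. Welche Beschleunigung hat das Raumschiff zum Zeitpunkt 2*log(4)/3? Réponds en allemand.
Ausgehend von der Position x(t) = 9·exp(3·t/2), nehmen wir 2 Ableitungen. Durch Ableiten von der Position erhalten wir die Geschwindigkeit: v(t) = 27·exp(3·t/2)/2. Mit d/dt von v(t) finden wir a(t) = 81·exp(3·t/2)/4. Mit a(t) = 81·exp(3·t/2)/4 und Einsetzen von t = 2*log(4)/3, finden wir a = 81.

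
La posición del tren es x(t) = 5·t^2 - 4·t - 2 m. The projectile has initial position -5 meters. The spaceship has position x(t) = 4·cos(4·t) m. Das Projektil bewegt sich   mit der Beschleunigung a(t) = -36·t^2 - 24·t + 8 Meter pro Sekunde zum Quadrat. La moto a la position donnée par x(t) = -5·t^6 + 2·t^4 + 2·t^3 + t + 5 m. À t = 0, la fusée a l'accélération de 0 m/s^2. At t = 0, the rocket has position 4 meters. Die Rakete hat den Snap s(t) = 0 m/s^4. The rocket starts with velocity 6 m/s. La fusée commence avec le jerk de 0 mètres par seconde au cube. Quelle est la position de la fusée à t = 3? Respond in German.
Um dies zu lösen, müssen wir 4 Integrale unserer Gleichung für den Snap s(t) = 0 finden. Mit ∫s(t)dt und Anwendung von j(0) = 0, finden wir j(t) = 0. Durch Integration von dem Ruck und Verwendung der Anfangsbedingung a(0) = 0, erhalten wir a(t) = 0. Das Integral von der Beschleunigung, mit v(0) = 6, ergibt die Geschwindigkeit: v(t) = 6. Das Integral von der Geschwindigkeit, mit x(0) = 4, ergibt die Position: x(t) = 6·t + 4. Aus der Gleichung für die Position x(t) = 6·t + 4, setzen wir t = 3 ein und erhalten x = 22.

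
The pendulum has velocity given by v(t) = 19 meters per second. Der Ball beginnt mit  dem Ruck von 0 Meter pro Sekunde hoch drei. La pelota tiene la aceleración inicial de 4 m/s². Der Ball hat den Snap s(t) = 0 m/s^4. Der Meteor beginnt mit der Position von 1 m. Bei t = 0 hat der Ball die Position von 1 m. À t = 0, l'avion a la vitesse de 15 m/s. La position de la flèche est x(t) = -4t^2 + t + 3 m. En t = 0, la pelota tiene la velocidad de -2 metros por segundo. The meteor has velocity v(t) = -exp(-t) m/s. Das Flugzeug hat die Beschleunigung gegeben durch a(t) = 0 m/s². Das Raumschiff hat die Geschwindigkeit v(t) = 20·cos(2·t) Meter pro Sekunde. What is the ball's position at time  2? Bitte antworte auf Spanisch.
Partiendo del snap s(t) = 0, tomamos 4 integrales. Integrando el snap y usando la condición inicial j(0) = 0, obtenemos j(t) = 0. Tomando ∫j(t)dt y aplicando a(0) = 4, encontramos a(t) = 4. Integrando la aceleración y usando la condición inicial v(0) = -2, obtenemos v(t) = 4·t - 2. La antiderivada de la velocidad es la posición. Usando x(0) = 1, obtenemos x(t) = 2·t^2 - 2·t + 1. De la ecuación de la posición x(t) = 2·t^2 - 2·t + 1, sustituimos t = 2 para obtener x = 5.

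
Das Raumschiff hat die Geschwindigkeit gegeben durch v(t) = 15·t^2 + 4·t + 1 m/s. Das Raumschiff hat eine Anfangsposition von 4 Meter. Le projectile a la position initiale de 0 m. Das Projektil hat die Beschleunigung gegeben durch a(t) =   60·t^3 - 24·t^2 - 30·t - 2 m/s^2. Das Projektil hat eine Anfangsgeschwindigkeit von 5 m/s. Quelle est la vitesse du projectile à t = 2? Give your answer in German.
Wir müssen unsere Gleichung für die Beschleunigung a(t) = 60·t^3 - 24·t^2 - 30·t - 2 1-mal integrieren. Die Stammfunktion von der Beschleunigung ist die Geschwindigkeit. Mit v(0) = 5 erhalten wir v(t) = 15·t^4 - 8·t^3 - 15·t^2 - 2·t + 5. Mit v(t) = 15·t^4 - 8·t^3 - 15·t^2 - 2·t + 5 und Einsetzen von t = 2, finden wir v = 117.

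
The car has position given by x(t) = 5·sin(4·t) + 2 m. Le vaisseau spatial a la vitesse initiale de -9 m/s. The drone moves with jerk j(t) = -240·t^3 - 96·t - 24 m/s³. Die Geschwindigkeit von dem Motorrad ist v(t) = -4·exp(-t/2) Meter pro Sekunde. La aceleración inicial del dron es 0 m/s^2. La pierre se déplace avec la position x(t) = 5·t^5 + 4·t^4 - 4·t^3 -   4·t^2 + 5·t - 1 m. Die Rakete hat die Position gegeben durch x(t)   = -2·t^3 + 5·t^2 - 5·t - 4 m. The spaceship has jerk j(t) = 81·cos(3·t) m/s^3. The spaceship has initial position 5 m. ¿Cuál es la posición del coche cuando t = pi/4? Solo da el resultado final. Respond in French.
La réponse est 2.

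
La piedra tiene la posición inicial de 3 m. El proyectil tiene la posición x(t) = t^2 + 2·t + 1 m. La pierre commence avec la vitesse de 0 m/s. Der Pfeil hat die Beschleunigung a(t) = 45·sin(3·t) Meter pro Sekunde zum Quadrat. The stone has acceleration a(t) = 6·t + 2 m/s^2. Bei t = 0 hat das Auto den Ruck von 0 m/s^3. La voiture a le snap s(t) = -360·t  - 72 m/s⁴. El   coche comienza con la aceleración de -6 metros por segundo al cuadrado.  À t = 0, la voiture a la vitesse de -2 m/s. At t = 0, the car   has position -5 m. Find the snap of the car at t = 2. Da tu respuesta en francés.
De l'équation du snap s(t) = -360·t - 72, nous substituons t = 2 pour obtenir s = -792.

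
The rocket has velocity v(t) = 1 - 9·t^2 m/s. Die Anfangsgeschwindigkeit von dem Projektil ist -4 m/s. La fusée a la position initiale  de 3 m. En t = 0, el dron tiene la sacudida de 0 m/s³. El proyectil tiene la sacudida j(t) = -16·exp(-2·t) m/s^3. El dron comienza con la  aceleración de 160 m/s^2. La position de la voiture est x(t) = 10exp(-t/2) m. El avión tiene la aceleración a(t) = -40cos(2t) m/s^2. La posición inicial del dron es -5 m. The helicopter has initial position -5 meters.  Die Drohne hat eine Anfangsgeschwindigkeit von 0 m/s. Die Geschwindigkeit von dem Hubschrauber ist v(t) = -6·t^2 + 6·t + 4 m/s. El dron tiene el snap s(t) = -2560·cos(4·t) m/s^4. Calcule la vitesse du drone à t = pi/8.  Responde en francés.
En partant du snap s(t) = -2560·cos(4·t), nous prenons 3 intégrales. L'intégrale du snap, avec j(0) = 0, donne le jerk: j(t) = -640·sin(4·t). L'intégrale du jerk est l'accélération. En utilisant a(0) = 160, nous obtenons a(t) = 160·cos(4·t). En prenant ∫a(t)dt et en appliquant v(0) = 0, nous trouvons v(t) = 40·sin(4·t). En utilisant v(t) = 40·sin(4·t) et en substituant t = pi/8, nous trouvons v = 40.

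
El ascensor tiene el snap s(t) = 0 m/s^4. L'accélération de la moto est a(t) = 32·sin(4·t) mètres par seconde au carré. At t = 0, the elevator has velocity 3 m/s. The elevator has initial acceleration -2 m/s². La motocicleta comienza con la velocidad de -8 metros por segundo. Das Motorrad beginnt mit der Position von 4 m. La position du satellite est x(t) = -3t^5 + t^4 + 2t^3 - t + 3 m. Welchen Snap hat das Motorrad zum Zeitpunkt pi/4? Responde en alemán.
Ausgehend von der Beschleunigung a(t) = 32·sin(4·t), nehmen wir 2 Ableitungen. Die Ableitung von der Beschleunigung ergibt den Ruck: j(t) = 128·cos(4·t). Mit d/dt von j(t) finden wir s(t) = -512·sin(4·t). Wir haben den Snap s(t) = -512·sin(4·t). Durch Einsetzen von t = pi/4: s(pi/4) = 0.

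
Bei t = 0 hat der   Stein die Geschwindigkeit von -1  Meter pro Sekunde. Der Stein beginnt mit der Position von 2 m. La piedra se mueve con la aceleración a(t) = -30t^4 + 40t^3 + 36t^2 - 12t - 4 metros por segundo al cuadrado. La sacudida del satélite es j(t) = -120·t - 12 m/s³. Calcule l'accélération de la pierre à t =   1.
Nous avons l'accélération a(t) = -30·t^4 + 40·t^3 + 36·t^2 - 12·t - 4. En substituant t = 1: a(1) = 30.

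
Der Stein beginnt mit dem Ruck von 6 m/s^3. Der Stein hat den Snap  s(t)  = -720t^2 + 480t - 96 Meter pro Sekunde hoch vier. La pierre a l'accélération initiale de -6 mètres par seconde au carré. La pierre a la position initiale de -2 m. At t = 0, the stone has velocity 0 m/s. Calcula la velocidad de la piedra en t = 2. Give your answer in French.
En partant du snap s(t) = -720·t^2 + 480·t - 96, nous prenons 3 intégrales. La primitive du snap, avec j(0) = 6, donne le jerk: j(t) = -240·t^3 + 240·t^2 - 96·t + 6. En intégrant le jerk et en utilisant la condition initiale a(0) = -6, nous obtenons a(t) = -60·t^4 + 80·t^3 - 48·t^2 + 6·t - 6. L'intégrale de l'accélération, avec v(0) = 0, donne la vitesse: v(t) = t·(-12·t^4 + 20·t^3 - 16·t^2 + 3·t - 6). Nous avons la vitesse v(t) = t·(-12·t^4 + 20·t^3 - 16·t^2 + 3·t - 6). En substituant t = 2: v(2) = -192.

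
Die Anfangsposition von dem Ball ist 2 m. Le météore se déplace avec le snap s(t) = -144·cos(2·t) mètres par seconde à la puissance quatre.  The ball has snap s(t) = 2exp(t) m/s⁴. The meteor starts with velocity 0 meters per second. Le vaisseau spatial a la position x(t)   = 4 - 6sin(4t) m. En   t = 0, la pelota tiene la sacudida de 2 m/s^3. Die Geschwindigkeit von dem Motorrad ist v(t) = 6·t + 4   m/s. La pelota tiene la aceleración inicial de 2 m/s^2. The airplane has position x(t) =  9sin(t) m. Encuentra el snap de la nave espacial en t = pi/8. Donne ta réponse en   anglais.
We must differentiate our position equation x(t) = 4 - 6·sin(4·t) 4 times. Differentiating position, we get velocity: v(t) = -24·cos(4·t). The derivative of velocity gives acceleration: a(t) = 96·sin(4·t). The derivative of acceleration gives jerk: j(t) = 384·cos(4·t). Differentiating jerk, we get snap: s(t) = -1536·sin(4·t). Using s(t) = -1536·sin(4·t) and substituting t = pi/8, we find s = -1536.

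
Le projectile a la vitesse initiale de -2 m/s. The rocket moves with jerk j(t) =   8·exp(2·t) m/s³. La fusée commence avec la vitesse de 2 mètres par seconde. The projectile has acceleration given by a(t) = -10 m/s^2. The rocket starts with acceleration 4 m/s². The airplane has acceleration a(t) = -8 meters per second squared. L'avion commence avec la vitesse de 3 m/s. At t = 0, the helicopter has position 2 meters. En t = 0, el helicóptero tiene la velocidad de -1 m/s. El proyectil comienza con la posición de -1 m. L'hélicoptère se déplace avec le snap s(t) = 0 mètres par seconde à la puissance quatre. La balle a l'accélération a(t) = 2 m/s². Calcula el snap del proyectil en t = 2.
Para resolver esto, necesitamos tomar 2 derivadas de nuestra ecuación de la aceleración a(t) = -10. Tomando d/dt de a(t), encontramos j(t) = 0. Tomando d/dt de j(t), encontramos s(t) = 0. De la ecuación del snap s(t) = 0, sustituimos t = 2 para obtener s = 0.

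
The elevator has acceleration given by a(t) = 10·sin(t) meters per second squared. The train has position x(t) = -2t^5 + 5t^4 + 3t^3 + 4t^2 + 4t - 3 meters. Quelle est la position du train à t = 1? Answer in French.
En utilisant x(t) = -2·t^5 + 5·t^4 + 3·t^3 + 4·t^2 + 4·t - 3 et en substituant t = 1, nous trouvons x = 11.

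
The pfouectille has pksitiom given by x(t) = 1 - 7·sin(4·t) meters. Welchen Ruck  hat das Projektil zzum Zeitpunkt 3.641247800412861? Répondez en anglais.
To solve this, we need to take 3 derivatives of our position equation x(t) = 1 - 7·sin(4·t). The derivative of position gives velocity: v(t) = -28·cos(4·t). Differentiating velocity, we get acceleration: a(t) = 112·sin(4·t). Taking d/dt of a(t), we find j(t) = 448·cos(4·t). We have jerk j(t) = 448·cos(4·t). Substituting t = 3.641247800412861: j(3.641247800412861) = -185.871680781469.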